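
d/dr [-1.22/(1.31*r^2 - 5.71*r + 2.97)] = (3.1964*r - 6.9662)/(1.31*r^2 - 5.71*r + 2.97)^2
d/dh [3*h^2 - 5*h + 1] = 6*h - 5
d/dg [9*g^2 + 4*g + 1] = 18*g + 4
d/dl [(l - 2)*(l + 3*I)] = 2*l - 2 + 3*I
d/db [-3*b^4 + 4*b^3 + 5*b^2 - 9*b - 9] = -12*b^3 + 12*b^2 + 10*b - 9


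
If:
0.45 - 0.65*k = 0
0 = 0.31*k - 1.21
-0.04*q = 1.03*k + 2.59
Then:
No Solution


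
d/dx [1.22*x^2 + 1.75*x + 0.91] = 2.44*x + 1.75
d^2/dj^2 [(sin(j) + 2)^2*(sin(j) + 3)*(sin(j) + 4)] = -16*sin(j)^4 - 99*sin(j)^3 - 164*sin(j)^2 - 10*sin(j) + 88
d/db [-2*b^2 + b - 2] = 1 - 4*b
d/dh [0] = 0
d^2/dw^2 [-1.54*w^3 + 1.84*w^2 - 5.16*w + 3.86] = 3.68 - 9.24*w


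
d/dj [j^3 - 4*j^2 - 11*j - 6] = 3*j^2 - 8*j - 11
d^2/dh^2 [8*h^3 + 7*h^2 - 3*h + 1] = 48*h + 14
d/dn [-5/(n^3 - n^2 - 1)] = 5*n*(3*n - 2)/(-n^3 + n^2 + 1)^2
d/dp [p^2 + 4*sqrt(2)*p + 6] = 2*p + 4*sqrt(2)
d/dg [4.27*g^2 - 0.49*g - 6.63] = 8.54*g - 0.49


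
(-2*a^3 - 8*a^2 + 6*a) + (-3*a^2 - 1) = -2*a^3 - 11*a^2 + 6*a - 1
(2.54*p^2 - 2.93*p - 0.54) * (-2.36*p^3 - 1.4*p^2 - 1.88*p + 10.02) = -5.9944*p^5 + 3.3588*p^4 + 0.6012*p^3 + 31.7152*p^2 - 28.3434*p - 5.4108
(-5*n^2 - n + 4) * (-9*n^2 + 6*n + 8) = 45*n^4 - 21*n^3 - 82*n^2 + 16*n + 32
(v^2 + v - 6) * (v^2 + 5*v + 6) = v^4 + 6*v^3 + 5*v^2 - 24*v - 36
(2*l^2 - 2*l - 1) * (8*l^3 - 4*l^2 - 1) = 16*l^5 - 24*l^4 + 2*l^2 + 2*l + 1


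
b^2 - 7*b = b*(b - 7)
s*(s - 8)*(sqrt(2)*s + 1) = sqrt(2)*s^3 - 8*sqrt(2)*s^2 + s^2 - 8*s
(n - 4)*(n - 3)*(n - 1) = n^3 - 8*n^2 + 19*n - 12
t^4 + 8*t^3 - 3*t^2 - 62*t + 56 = (t - 2)*(t - 1)*(t + 4)*(t + 7)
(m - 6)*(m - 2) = m^2 - 8*m + 12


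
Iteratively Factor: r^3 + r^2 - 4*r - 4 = (r - 2)*(r^2 + 3*r + 2) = (r - 2)*(r + 2)*(r + 1)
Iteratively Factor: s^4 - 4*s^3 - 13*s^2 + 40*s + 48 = (s + 3)*(s^3 - 7*s^2 + 8*s + 16) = (s - 4)*(s + 3)*(s^2 - 3*s - 4) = (s - 4)^2*(s + 3)*(s + 1)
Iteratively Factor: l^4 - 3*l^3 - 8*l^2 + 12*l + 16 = (l - 4)*(l^3 + l^2 - 4*l - 4) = (l - 4)*(l + 2)*(l^2 - l - 2) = (l - 4)*(l + 1)*(l + 2)*(l - 2)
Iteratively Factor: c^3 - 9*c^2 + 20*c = (c - 4)*(c^2 - 5*c) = (c - 5)*(c - 4)*(c)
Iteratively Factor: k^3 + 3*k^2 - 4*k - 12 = (k - 2)*(k^2 + 5*k + 6) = (k - 2)*(k + 3)*(k + 2)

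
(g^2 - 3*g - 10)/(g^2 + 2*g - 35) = (g + 2)/(g + 7)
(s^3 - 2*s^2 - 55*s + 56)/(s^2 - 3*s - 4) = (-s^3 + 2*s^2 + 55*s - 56)/(-s^2 + 3*s + 4)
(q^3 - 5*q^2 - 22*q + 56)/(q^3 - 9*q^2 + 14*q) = (q + 4)/q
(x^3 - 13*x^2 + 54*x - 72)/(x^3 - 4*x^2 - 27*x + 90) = (x - 4)/(x + 5)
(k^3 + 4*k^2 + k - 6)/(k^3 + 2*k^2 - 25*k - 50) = (k^2 + 2*k - 3)/(k^2 - 25)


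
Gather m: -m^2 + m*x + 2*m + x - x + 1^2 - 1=-m^2 + m*(x + 2)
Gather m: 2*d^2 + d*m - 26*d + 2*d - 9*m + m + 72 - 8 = 2*d^2 - 24*d + m*(d - 8) + 64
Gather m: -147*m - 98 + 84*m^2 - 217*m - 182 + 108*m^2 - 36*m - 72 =192*m^2 - 400*m - 352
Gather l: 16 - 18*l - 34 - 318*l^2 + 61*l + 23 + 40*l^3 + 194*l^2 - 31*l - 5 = 40*l^3 - 124*l^2 + 12*l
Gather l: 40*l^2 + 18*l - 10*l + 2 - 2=40*l^2 + 8*l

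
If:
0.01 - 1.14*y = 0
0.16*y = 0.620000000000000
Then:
No Solution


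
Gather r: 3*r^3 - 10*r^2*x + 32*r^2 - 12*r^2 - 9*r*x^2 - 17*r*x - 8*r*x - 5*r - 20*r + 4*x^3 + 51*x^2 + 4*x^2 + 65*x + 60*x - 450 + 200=3*r^3 + r^2*(20 - 10*x) + r*(-9*x^2 - 25*x - 25) + 4*x^3 + 55*x^2 + 125*x - 250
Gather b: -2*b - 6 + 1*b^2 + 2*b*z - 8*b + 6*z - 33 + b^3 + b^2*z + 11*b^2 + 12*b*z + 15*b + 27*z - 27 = b^3 + b^2*(z + 12) + b*(14*z + 5) + 33*z - 66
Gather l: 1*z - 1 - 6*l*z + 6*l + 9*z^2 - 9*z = l*(6 - 6*z) + 9*z^2 - 8*z - 1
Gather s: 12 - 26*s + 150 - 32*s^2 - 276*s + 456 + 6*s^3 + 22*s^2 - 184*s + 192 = 6*s^3 - 10*s^2 - 486*s + 810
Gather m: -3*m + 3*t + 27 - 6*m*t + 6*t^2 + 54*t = m*(-6*t - 3) + 6*t^2 + 57*t + 27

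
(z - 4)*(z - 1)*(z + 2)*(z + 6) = z^4 + 3*z^3 - 24*z^2 - 28*z + 48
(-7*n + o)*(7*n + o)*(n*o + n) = -49*n^3*o - 49*n^3 + n*o^3 + n*o^2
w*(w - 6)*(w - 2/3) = w^3 - 20*w^2/3 + 4*w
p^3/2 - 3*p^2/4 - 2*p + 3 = (p/2 + 1)*(p - 2)*(p - 3/2)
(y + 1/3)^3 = y^3 + y^2 + y/3 + 1/27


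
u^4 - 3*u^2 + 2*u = u*(u - 1)^2*(u + 2)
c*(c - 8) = c^2 - 8*c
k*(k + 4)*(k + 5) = k^3 + 9*k^2 + 20*k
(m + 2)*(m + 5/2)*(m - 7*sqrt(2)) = m^3 - 7*sqrt(2)*m^2 + 9*m^2/2 - 63*sqrt(2)*m/2 + 5*m - 35*sqrt(2)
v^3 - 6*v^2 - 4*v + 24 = (v - 6)*(v - 2)*(v + 2)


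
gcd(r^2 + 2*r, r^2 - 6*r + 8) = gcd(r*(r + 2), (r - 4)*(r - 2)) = 1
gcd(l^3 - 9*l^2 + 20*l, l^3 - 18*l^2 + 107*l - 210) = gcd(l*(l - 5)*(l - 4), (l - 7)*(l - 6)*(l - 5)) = l - 5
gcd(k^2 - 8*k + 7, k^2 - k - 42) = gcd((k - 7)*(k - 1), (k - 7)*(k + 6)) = k - 7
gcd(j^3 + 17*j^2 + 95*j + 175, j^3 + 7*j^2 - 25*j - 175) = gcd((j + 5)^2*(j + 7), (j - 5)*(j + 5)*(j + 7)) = j^2 + 12*j + 35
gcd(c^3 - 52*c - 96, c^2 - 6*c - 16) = c^2 - 6*c - 16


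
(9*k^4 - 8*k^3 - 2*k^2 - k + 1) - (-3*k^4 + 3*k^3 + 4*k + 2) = 12*k^4 - 11*k^3 - 2*k^2 - 5*k - 1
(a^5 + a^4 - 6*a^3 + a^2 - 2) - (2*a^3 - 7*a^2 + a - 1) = a^5 + a^4 - 8*a^3 + 8*a^2 - a - 1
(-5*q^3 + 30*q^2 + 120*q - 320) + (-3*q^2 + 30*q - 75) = -5*q^3 + 27*q^2 + 150*q - 395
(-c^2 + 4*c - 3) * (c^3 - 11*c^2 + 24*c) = -c^5 + 15*c^4 - 71*c^3 + 129*c^2 - 72*c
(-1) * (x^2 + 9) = -x^2 - 9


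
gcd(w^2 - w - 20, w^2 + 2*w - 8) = w + 4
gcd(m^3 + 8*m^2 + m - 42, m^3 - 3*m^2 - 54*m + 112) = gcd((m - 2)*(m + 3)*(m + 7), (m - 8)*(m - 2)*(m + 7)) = m^2 + 5*m - 14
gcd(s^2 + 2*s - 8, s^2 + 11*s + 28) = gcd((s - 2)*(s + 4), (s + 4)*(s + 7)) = s + 4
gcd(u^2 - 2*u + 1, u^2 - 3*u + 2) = u - 1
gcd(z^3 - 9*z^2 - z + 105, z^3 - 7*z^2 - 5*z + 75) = z^2 - 2*z - 15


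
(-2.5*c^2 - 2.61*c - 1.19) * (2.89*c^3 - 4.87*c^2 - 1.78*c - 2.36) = -7.225*c^5 + 4.6321*c^4 + 13.7216*c^3 + 16.3411*c^2 + 8.2778*c + 2.8084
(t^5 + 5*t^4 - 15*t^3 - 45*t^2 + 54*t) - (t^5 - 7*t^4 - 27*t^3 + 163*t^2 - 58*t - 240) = 12*t^4 + 12*t^3 - 208*t^2 + 112*t + 240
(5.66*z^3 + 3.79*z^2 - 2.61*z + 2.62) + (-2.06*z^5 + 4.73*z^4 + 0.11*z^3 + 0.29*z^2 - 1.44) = -2.06*z^5 + 4.73*z^4 + 5.77*z^3 + 4.08*z^2 - 2.61*z + 1.18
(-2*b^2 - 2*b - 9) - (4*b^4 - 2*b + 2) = -4*b^4 - 2*b^2 - 11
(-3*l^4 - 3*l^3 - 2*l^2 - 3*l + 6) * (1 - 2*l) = 6*l^5 + 3*l^4 + l^3 + 4*l^2 - 15*l + 6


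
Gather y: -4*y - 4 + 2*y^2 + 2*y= 2*y^2 - 2*y - 4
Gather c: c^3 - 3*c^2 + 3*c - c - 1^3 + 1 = c^3 - 3*c^2 + 2*c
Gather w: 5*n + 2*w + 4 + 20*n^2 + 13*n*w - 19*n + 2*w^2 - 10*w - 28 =20*n^2 - 14*n + 2*w^2 + w*(13*n - 8) - 24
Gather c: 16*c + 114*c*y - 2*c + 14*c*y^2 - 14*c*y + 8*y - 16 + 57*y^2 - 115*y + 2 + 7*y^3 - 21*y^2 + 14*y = c*(14*y^2 + 100*y + 14) + 7*y^3 + 36*y^2 - 93*y - 14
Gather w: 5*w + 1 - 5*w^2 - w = -5*w^2 + 4*w + 1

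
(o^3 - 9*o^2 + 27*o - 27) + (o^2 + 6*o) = o^3 - 8*o^2 + 33*o - 27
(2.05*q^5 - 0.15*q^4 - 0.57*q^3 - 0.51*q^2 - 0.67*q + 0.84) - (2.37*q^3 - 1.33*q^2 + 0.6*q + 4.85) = 2.05*q^5 - 0.15*q^4 - 2.94*q^3 + 0.82*q^2 - 1.27*q - 4.01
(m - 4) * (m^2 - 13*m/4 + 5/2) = m^3 - 29*m^2/4 + 31*m/2 - 10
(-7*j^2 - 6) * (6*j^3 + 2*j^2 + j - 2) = -42*j^5 - 14*j^4 - 43*j^3 + 2*j^2 - 6*j + 12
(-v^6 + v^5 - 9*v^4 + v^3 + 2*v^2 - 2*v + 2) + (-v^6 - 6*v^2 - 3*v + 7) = -2*v^6 + v^5 - 9*v^4 + v^3 - 4*v^2 - 5*v + 9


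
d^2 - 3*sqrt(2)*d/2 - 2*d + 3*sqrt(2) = (d - 2)*(d - 3*sqrt(2)/2)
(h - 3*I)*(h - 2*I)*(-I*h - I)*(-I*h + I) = -h^4 + 5*I*h^3 + 7*h^2 - 5*I*h - 6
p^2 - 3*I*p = p*(p - 3*I)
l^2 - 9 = (l - 3)*(l + 3)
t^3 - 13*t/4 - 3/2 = (t - 2)*(t + 1/2)*(t + 3/2)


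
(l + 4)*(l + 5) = l^2 + 9*l + 20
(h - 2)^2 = h^2 - 4*h + 4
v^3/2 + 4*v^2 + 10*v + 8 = (v/2 + 1)*(v + 2)*(v + 4)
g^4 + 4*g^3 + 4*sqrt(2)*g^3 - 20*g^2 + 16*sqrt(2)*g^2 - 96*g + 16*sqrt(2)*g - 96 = (g + 2)^2*(g - 2*sqrt(2))*(g + 6*sqrt(2))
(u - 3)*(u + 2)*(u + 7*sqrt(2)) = u^3 - u^2 + 7*sqrt(2)*u^2 - 7*sqrt(2)*u - 6*u - 42*sqrt(2)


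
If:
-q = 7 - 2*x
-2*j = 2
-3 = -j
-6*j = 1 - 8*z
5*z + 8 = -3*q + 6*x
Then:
No Solution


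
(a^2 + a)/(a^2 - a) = (a + 1)/(a - 1)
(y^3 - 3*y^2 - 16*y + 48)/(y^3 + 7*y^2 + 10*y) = (y^3 - 3*y^2 - 16*y + 48)/(y*(y^2 + 7*y + 10))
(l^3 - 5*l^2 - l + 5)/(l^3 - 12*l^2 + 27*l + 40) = (l - 1)/(l - 8)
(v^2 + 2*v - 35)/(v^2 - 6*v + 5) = (v + 7)/(v - 1)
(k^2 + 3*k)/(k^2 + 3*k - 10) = k*(k + 3)/(k^2 + 3*k - 10)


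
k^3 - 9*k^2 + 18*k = k*(k - 6)*(k - 3)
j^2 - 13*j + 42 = (j - 7)*(j - 6)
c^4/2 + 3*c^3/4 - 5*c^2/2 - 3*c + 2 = (c/2 + 1)*(c - 2)*(c - 1/2)*(c + 2)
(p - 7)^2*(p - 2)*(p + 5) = p^4 - 11*p^3 - 3*p^2 + 287*p - 490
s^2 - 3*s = s*(s - 3)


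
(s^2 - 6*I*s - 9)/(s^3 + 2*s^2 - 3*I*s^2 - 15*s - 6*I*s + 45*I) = (s - 3*I)/(s^2 + 2*s - 15)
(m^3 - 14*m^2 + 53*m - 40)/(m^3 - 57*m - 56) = (m^2 - 6*m + 5)/(m^2 + 8*m + 7)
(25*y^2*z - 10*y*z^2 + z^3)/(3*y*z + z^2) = (25*y^2 - 10*y*z + z^2)/(3*y + z)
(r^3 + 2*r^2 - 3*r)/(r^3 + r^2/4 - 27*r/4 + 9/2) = 4*r*(r - 1)/(4*r^2 - 11*r + 6)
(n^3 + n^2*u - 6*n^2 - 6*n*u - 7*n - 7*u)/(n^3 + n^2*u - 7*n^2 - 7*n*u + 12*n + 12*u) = (n^2 - 6*n - 7)/(n^2 - 7*n + 12)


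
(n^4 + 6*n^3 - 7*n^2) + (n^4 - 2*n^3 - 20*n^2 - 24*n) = 2*n^4 + 4*n^3 - 27*n^2 - 24*n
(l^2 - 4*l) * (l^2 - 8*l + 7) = l^4 - 12*l^3 + 39*l^2 - 28*l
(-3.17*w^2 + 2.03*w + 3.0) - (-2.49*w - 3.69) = -3.17*w^2 + 4.52*w + 6.69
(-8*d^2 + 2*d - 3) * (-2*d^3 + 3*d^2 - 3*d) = 16*d^5 - 28*d^4 + 36*d^3 - 15*d^2 + 9*d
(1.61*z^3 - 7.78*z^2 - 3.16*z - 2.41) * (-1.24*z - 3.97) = -1.9964*z^4 + 3.2555*z^3 + 34.805*z^2 + 15.5336*z + 9.5677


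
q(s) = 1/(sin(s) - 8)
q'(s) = -cos(s)/(sin(s) - 8)^2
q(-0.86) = -0.11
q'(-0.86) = -0.01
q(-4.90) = -0.14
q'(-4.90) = -0.00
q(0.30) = -0.13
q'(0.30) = -0.02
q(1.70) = -0.14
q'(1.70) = 0.00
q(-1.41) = -0.11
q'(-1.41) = -0.00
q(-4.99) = -0.14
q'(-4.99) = -0.01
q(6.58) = -0.13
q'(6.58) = -0.02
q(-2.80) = -0.12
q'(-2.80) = 0.01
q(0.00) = -0.12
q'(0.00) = -0.02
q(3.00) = -0.13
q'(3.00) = 0.02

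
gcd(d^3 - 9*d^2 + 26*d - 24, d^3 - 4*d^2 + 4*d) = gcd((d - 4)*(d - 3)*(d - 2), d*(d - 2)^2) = d - 2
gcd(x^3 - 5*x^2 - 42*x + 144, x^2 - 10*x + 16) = x - 8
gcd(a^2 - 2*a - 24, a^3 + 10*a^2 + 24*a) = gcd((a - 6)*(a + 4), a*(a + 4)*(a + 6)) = a + 4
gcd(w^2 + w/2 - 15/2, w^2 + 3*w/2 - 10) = w - 5/2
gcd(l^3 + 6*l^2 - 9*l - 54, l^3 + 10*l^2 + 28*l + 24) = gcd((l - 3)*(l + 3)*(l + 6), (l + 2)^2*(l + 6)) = l + 6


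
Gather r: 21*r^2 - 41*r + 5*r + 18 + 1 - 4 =21*r^2 - 36*r + 15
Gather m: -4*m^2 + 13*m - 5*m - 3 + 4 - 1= -4*m^2 + 8*m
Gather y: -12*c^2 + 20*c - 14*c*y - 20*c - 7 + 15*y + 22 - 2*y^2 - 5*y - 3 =-12*c^2 - 2*y^2 + y*(10 - 14*c) + 12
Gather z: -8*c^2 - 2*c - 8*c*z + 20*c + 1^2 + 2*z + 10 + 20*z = -8*c^2 + 18*c + z*(22 - 8*c) + 11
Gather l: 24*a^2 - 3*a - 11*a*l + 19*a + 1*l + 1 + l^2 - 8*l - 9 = 24*a^2 + 16*a + l^2 + l*(-11*a - 7) - 8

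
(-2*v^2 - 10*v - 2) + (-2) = -2*v^2 - 10*v - 4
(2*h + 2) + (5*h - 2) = 7*h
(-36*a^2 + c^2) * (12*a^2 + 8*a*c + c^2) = -432*a^4 - 288*a^3*c - 24*a^2*c^2 + 8*a*c^3 + c^4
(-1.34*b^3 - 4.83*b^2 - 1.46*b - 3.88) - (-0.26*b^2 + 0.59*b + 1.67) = -1.34*b^3 - 4.57*b^2 - 2.05*b - 5.55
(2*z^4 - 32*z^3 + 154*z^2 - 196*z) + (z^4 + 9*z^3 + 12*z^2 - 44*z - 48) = 3*z^4 - 23*z^3 + 166*z^2 - 240*z - 48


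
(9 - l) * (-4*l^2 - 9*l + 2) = 4*l^3 - 27*l^2 - 83*l + 18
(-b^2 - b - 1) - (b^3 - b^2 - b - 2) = 1 - b^3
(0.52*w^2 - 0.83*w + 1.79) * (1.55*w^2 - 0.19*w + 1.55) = 0.806*w^4 - 1.3853*w^3 + 3.7382*w^2 - 1.6266*w + 2.7745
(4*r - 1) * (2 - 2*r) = -8*r^2 + 10*r - 2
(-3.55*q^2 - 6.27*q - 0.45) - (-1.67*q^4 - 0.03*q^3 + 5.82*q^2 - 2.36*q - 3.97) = 1.67*q^4 + 0.03*q^3 - 9.37*q^2 - 3.91*q + 3.52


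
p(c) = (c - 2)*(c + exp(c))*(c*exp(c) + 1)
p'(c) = (c - 2)*(c + exp(c))*(c*exp(c) + exp(c)) + (c - 2)*(c*exp(c) + 1)*(exp(c) + 1) + (c + exp(c))*(c*exp(c) + 1)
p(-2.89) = 11.63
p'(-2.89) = -8.17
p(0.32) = -4.11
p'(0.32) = -8.49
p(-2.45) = 8.29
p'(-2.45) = -6.99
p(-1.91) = 4.94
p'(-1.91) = -5.41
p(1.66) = -22.89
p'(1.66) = 13.71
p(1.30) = -20.07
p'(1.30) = -19.54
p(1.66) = -22.89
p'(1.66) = 13.71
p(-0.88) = 0.85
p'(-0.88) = -2.82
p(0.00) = -2.00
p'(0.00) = -5.00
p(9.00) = 4141229288.83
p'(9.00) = 9330052245.13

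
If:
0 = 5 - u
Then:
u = 5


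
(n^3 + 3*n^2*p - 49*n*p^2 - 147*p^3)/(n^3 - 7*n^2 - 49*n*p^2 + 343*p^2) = (n + 3*p)/(n - 7)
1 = 1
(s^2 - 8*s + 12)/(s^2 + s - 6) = (s - 6)/(s + 3)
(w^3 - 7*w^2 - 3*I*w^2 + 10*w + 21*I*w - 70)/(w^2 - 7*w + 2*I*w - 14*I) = w - 5*I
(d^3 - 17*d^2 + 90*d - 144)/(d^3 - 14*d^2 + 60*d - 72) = (d^2 - 11*d + 24)/(d^2 - 8*d + 12)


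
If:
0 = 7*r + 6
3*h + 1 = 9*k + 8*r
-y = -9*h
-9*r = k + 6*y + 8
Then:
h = -73/3423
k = 988/1141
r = -6/7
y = -219/1141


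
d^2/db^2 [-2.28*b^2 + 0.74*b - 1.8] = -4.56000000000000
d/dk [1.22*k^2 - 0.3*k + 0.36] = 2.44*k - 0.3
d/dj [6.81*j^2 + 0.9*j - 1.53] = 13.62*j + 0.9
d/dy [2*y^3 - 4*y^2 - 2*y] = 6*y^2 - 8*y - 2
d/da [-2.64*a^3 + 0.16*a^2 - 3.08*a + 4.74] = -7.92*a^2 + 0.32*a - 3.08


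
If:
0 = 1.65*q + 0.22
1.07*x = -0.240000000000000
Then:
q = -0.13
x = -0.22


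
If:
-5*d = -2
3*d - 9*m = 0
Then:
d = 2/5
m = 2/15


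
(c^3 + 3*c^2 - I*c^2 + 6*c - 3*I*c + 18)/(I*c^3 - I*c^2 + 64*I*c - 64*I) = I*(-c^3 - 3*c^2 + I*c^2 - 6*c + 3*I*c - 18)/(c^3 - c^2 + 64*c - 64)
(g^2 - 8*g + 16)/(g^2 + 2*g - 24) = (g - 4)/(g + 6)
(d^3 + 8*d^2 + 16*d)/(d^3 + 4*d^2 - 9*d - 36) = d*(d + 4)/(d^2 - 9)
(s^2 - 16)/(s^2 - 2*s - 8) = (s + 4)/(s + 2)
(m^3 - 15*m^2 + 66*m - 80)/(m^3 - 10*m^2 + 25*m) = (m^2 - 10*m + 16)/(m*(m - 5))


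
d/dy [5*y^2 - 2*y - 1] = 10*y - 2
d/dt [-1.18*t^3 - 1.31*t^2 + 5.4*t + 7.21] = -3.54*t^2 - 2.62*t + 5.4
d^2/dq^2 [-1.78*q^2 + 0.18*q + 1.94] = -3.56000000000000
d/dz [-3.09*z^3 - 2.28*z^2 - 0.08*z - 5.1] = -9.27*z^2 - 4.56*z - 0.08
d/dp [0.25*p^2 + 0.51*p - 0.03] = 0.5*p + 0.51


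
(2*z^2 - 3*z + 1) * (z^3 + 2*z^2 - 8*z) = 2*z^5 + z^4 - 21*z^3 + 26*z^2 - 8*z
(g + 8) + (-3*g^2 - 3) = -3*g^2 + g + 5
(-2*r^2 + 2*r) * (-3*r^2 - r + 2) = 6*r^4 - 4*r^3 - 6*r^2 + 4*r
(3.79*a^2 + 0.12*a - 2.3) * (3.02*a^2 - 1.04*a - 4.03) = 11.4458*a^4 - 3.5792*a^3 - 22.3445*a^2 + 1.9084*a + 9.269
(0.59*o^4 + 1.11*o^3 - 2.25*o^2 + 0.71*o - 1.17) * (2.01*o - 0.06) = 1.1859*o^5 + 2.1957*o^4 - 4.5891*o^3 + 1.5621*o^2 - 2.3943*o + 0.0702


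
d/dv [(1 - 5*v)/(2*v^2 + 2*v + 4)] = (-5*v^2 - 5*v + (2*v + 1)*(5*v - 1) - 10)/(2*(v^2 + v + 2)^2)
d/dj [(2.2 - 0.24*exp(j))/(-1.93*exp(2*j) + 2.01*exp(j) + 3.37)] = (-0.4632*exp(2*j) + 8.492*exp(j) - 5.2308)*exp(j)/(3.7249*exp(4*j) - 7.7586*exp(3*j) - 8.9681*exp(2*j) + 13.5474*exp(j) + 11.3569)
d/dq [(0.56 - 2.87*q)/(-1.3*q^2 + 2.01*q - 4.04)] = (-3.731*q^2 + 1.456*q + 10.4692)/(1.69*q^4 - 5.226*q^3 + 14.5441*q^2 - 16.2408*q + 16.3216)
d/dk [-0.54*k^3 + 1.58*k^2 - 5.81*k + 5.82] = -1.62*k^2 + 3.16*k - 5.81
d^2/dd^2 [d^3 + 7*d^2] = 6*d + 14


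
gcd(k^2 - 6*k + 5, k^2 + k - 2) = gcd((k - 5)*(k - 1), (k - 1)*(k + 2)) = k - 1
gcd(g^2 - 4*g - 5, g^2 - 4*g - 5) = g^2 - 4*g - 5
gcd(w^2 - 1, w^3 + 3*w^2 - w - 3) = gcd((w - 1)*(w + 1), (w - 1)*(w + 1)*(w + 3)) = w^2 - 1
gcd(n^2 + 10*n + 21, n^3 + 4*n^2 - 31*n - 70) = n + 7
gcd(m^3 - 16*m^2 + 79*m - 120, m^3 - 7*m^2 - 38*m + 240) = m^2 - 13*m + 40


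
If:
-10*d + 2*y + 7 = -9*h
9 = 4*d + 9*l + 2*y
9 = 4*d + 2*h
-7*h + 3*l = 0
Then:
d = 19/5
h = -31/10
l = -217/30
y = 589/20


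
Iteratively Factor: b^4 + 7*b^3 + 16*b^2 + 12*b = (b)*(b^3 + 7*b^2 + 16*b + 12) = b*(b + 2)*(b^2 + 5*b + 6) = b*(b + 2)*(b + 3)*(b + 2)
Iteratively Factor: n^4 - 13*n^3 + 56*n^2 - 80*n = (n - 4)*(n^3 - 9*n^2 + 20*n) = (n - 4)^2*(n^2 - 5*n) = (n - 5)*(n - 4)^2*(n)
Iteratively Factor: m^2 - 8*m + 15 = (m - 5)*(m - 3)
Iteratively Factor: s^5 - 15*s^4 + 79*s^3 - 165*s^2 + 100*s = (s - 1)*(s^4 - 14*s^3 + 65*s^2 - 100*s) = (s - 4)*(s - 1)*(s^3 - 10*s^2 + 25*s) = (s - 5)*(s - 4)*(s - 1)*(s^2 - 5*s) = (s - 5)^2*(s - 4)*(s - 1)*(s)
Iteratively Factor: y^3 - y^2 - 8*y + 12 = (y - 2)*(y^2 + y - 6) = (y - 2)^2*(y + 3)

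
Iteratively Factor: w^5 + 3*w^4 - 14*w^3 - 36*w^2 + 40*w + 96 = (w + 2)*(w^4 + w^3 - 16*w^2 - 4*w + 48) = (w - 3)*(w + 2)*(w^3 + 4*w^2 - 4*w - 16) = (w - 3)*(w + 2)*(w + 4)*(w^2 - 4) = (w - 3)*(w + 2)^2*(w + 4)*(w - 2)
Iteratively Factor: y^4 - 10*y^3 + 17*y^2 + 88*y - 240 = (y - 4)*(y^3 - 6*y^2 - 7*y + 60) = (y - 4)^2*(y^2 - 2*y - 15) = (y - 5)*(y - 4)^2*(y + 3)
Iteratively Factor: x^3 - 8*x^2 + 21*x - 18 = (x - 3)*(x^2 - 5*x + 6) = (x - 3)*(x - 2)*(x - 3)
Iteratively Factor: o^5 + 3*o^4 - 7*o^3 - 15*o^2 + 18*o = (o)*(o^4 + 3*o^3 - 7*o^2 - 15*o + 18) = o*(o + 3)*(o^3 - 7*o + 6) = o*(o + 3)^2*(o^2 - 3*o + 2) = o*(o - 1)*(o + 3)^2*(o - 2)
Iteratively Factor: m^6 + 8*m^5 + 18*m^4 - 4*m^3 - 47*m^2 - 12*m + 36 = (m + 2)*(m^5 + 6*m^4 + 6*m^3 - 16*m^2 - 15*m + 18) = (m + 2)^2*(m^4 + 4*m^3 - 2*m^2 - 12*m + 9) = (m - 1)*(m + 2)^2*(m^3 + 5*m^2 + 3*m - 9) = (m - 1)^2*(m + 2)^2*(m^2 + 6*m + 9) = (m - 1)^2*(m + 2)^2*(m + 3)*(m + 3)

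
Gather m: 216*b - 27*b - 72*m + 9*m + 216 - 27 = 189*b - 63*m + 189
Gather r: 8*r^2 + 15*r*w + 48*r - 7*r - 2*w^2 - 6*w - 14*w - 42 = 8*r^2 + r*(15*w + 41) - 2*w^2 - 20*w - 42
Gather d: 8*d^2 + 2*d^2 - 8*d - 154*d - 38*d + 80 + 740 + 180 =10*d^2 - 200*d + 1000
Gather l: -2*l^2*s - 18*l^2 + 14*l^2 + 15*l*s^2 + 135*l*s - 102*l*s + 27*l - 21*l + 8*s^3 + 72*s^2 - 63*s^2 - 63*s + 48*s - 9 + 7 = l^2*(-2*s - 4) + l*(15*s^2 + 33*s + 6) + 8*s^3 + 9*s^2 - 15*s - 2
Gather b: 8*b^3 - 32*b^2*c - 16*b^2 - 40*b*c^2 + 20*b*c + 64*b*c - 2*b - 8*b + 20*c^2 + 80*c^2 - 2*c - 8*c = 8*b^3 + b^2*(-32*c - 16) + b*(-40*c^2 + 84*c - 10) + 100*c^2 - 10*c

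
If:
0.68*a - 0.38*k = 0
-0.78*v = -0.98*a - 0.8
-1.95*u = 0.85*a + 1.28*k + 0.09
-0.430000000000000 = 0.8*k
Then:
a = -0.30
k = -0.54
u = 0.44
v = 0.65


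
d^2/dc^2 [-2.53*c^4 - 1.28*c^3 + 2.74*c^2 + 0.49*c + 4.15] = -30.36*c^2 - 7.68*c + 5.48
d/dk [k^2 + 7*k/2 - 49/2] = 2*k + 7/2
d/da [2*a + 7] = 2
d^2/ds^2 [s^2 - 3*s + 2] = 2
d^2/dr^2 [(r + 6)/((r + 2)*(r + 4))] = 2*(r^3 + 18*r^2 + 84*r + 120)/(r^6 + 18*r^5 + 132*r^4 + 504*r^3 + 1056*r^2 + 1152*r + 512)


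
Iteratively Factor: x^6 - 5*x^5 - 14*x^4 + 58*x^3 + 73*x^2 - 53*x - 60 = (x - 4)*(x^5 - x^4 - 18*x^3 - 14*x^2 + 17*x + 15) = (x - 4)*(x + 1)*(x^4 - 2*x^3 - 16*x^2 + 2*x + 15) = (x - 4)*(x - 1)*(x + 1)*(x^3 - x^2 - 17*x - 15) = (x - 4)*(x - 1)*(x + 1)*(x + 3)*(x^2 - 4*x - 5) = (x - 5)*(x - 4)*(x - 1)*(x + 1)*(x + 3)*(x + 1)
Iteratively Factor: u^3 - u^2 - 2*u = (u + 1)*(u^2 - 2*u) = (u - 2)*(u + 1)*(u)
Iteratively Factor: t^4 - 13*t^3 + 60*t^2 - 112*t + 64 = (t - 1)*(t^3 - 12*t^2 + 48*t - 64) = (t - 4)*(t - 1)*(t^2 - 8*t + 16) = (t - 4)^2*(t - 1)*(t - 4)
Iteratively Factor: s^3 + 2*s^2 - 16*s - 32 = (s + 4)*(s^2 - 2*s - 8) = (s - 4)*(s + 4)*(s + 2)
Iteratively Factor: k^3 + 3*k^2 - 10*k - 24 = (k + 4)*(k^2 - k - 6) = (k - 3)*(k + 4)*(k + 2)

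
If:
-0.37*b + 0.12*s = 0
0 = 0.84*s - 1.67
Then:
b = 0.64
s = 1.99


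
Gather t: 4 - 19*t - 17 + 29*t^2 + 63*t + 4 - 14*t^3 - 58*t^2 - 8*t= -14*t^3 - 29*t^2 + 36*t - 9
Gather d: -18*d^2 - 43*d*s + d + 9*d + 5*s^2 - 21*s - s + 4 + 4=-18*d^2 + d*(10 - 43*s) + 5*s^2 - 22*s + 8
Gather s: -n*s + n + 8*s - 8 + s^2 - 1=n + s^2 + s*(8 - n) - 9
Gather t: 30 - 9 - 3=18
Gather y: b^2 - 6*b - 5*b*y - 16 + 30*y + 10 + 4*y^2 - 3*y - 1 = b^2 - 6*b + 4*y^2 + y*(27 - 5*b) - 7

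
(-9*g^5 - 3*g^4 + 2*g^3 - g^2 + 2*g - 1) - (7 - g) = -9*g^5 - 3*g^4 + 2*g^3 - g^2 + 3*g - 8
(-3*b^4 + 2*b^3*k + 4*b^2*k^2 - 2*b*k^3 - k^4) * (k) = -3*b^4*k + 2*b^3*k^2 + 4*b^2*k^3 - 2*b*k^4 - k^5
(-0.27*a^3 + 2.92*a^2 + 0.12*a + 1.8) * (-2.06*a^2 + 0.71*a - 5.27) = 0.5562*a^5 - 6.2069*a^4 + 3.2489*a^3 - 19.0112*a^2 + 0.6456*a - 9.486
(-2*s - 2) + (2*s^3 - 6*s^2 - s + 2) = 2*s^3 - 6*s^2 - 3*s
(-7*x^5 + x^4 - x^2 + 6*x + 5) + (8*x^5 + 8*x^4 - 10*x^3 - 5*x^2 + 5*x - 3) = x^5 + 9*x^4 - 10*x^3 - 6*x^2 + 11*x + 2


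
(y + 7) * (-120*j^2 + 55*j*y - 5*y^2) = -120*j^2*y - 840*j^2 + 55*j*y^2 + 385*j*y - 5*y^3 - 35*y^2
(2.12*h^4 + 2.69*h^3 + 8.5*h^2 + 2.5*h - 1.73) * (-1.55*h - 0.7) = -3.286*h^5 - 5.6535*h^4 - 15.058*h^3 - 9.825*h^2 + 0.9315*h + 1.211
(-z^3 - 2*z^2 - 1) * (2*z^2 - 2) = -2*z^5 - 4*z^4 + 2*z^3 + 2*z^2 + 2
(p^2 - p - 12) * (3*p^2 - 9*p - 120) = 3*p^4 - 12*p^3 - 147*p^2 + 228*p + 1440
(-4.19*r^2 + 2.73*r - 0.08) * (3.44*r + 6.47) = -14.4136*r^3 - 17.7181*r^2 + 17.3879*r - 0.5176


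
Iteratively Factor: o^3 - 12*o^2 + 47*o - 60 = (o - 4)*(o^2 - 8*o + 15) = (o - 4)*(o - 3)*(o - 5)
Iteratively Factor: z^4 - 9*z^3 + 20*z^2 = (z)*(z^3 - 9*z^2 + 20*z) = z^2*(z^2 - 9*z + 20) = z^2*(z - 4)*(z - 5)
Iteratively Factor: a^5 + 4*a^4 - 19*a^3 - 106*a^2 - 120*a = (a)*(a^4 + 4*a^3 - 19*a^2 - 106*a - 120) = a*(a + 2)*(a^3 + 2*a^2 - 23*a - 60) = a*(a - 5)*(a + 2)*(a^2 + 7*a + 12) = a*(a - 5)*(a + 2)*(a + 4)*(a + 3)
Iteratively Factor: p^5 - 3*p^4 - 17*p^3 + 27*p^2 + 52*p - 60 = (p + 2)*(p^4 - 5*p^3 - 7*p^2 + 41*p - 30) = (p + 2)*(p + 3)*(p^3 - 8*p^2 + 17*p - 10) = (p - 1)*(p + 2)*(p + 3)*(p^2 - 7*p + 10) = (p - 5)*(p - 1)*(p + 2)*(p + 3)*(p - 2)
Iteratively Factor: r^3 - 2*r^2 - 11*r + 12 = (r + 3)*(r^2 - 5*r + 4) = (r - 4)*(r + 3)*(r - 1)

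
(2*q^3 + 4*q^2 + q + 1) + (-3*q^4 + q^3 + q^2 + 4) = -3*q^4 + 3*q^3 + 5*q^2 + q + 5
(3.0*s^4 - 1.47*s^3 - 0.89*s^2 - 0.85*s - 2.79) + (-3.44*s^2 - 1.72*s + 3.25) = 3.0*s^4 - 1.47*s^3 - 4.33*s^2 - 2.57*s + 0.46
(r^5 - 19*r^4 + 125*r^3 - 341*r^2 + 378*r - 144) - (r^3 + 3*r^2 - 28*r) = r^5 - 19*r^4 + 124*r^3 - 344*r^2 + 406*r - 144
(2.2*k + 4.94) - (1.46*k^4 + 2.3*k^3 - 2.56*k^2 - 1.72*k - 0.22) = -1.46*k^4 - 2.3*k^3 + 2.56*k^2 + 3.92*k + 5.16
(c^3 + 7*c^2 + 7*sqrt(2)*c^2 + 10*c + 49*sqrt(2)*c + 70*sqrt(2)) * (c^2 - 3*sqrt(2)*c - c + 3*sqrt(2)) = c^5 + 4*sqrt(2)*c^4 + 6*c^4 - 39*c^3 + 24*sqrt(2)*c^3 - 262*c^2 + 12*sqrt(2)*c^2 - 126*c - 40*sqrt(2)*c + 420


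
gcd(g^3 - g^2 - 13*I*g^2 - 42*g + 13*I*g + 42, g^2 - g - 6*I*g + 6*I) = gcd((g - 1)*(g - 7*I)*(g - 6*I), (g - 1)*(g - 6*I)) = g^2 + g*(-1 - 6*I) + 6*I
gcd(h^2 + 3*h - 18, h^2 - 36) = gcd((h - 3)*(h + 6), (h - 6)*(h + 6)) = h + 6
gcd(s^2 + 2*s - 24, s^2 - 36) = s + 6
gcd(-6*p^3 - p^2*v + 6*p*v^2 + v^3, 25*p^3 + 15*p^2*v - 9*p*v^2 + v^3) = p + v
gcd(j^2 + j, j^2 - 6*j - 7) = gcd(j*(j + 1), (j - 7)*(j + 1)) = j + 1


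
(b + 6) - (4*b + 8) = -3*b - 2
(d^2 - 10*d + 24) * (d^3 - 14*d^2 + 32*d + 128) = d^5 - 24*d^4 + 196*d^3 - 528*d^2 - 512*d + 3072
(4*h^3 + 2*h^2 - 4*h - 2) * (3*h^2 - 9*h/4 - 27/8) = 12*h^5 - 3*h^4 - 30*h^3 - 15*h^2/4 + 18*h + 27/4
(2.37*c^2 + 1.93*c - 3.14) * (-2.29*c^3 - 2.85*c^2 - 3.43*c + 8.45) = -5.4273*c^5 - 11.1742*c^4 - 6.439*c^3 + 22.3556*c^2 + 27.0787*c - 26.533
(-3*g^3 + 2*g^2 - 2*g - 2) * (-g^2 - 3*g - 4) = 3*g^5 + 7*g^4 + 8*g^3 + 14*g + 8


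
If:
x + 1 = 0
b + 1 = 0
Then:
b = -1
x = -1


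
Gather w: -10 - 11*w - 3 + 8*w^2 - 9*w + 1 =8*w^2 - 20*w - 12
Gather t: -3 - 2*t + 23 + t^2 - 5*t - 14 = t^2 - 7*t + 6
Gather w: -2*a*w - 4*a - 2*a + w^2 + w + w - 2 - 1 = -6*a + w^2 + w*(2 - 2*a) - 3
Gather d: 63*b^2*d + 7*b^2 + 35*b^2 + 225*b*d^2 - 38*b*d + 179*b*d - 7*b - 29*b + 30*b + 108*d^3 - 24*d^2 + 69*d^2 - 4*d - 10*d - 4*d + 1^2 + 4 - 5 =42*b^2 - 6*b + 108*d^3 + d^2*(225*b + 45) + d*(63*b^2 + 141*b - 18)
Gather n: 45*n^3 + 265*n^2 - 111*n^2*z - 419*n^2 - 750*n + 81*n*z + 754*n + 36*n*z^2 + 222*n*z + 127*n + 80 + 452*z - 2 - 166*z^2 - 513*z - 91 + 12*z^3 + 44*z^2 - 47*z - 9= 45*n^3 + n^2*(-111*z - 154) + n*(36*z^2 + 303*z + 131) + 12*z^3 - 122*z^2 - 108*z - 22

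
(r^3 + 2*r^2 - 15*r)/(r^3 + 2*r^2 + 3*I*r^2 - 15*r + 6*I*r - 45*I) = r/(r + 3*I)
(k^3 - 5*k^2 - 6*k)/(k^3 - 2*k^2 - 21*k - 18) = k/(k + 3)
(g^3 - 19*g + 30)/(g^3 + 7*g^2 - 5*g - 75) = (g - 2)/(g + 5)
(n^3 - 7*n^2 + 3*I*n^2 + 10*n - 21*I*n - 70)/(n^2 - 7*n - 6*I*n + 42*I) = (n^2 + 3*I*n + 10)/(n - 6*I)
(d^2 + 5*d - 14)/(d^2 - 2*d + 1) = (d^2 + 5*d - 14)/(d^2 - 2*d + 1)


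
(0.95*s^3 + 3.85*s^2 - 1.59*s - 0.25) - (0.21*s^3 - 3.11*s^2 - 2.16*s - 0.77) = 0.74*s^3 + 6.96*s^2 + 0.57*s + 0.52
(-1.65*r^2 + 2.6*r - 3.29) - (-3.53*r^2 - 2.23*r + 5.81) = 1.88*r^2 + 4.83*r - 9.1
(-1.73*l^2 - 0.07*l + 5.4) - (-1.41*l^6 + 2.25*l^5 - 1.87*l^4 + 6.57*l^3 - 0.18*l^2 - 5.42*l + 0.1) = 1.41*l^6 - 2.25*l^5 + 1.87*l^4 - 6.57*l^3 - 1.55*l^2 + 5.35*l + 5.3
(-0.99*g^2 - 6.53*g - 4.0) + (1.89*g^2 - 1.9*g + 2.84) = 0.9*g^2 - 8.43*g - 1.16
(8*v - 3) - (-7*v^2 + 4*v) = 7*v^2 + 4*v - 3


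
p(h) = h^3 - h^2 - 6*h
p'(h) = 3*h^2 - 2*h - 6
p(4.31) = 35.63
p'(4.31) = 41.11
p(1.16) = -6.74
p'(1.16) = -4.28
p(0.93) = -5.64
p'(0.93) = -5.27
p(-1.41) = 3.67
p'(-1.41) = 2.78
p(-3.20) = -23.81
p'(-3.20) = 31.12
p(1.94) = -8.10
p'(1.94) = 1.41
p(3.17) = 2.79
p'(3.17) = 17.81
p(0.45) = -2.81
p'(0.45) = -6.29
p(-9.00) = -756.00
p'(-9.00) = 255.00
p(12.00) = 1512.00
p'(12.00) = 402.00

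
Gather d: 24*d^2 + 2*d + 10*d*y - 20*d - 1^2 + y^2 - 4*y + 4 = 24*d^2 + d*(10*y - 18) + y^2 - 4*y + 3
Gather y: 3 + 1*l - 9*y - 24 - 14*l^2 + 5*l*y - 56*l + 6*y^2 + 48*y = -14*l^2 - 55*l + 6*y^2 + y*(5*l + 39) - 21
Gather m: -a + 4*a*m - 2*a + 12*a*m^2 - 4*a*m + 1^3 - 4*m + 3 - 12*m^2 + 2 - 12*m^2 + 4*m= -3*a + m^2*(12*a - 24) + 6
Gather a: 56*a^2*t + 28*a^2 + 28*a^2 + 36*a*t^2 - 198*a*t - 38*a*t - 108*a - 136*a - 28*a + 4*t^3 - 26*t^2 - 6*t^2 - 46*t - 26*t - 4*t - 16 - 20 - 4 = a^2*(56*t + 56) + a*(36*t^2 - 236*t - 272) + 4*t^3 - 32*t^2 - 76*t - 40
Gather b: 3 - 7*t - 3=-7*t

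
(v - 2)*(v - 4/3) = v^2 - 10*v/3 + 8/3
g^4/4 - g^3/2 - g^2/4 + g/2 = g*(g/4 + 1/4)*(g - 2)*(g - 1)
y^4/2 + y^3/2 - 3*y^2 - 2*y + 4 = (y/2 + 1)*(y - 2)*(y - 1)*(y + 2)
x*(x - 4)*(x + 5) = x^3 + x^2 - 20*x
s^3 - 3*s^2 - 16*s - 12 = (s - 6)*(s + 1)*(s + 2)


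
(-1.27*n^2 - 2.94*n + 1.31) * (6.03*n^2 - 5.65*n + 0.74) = -7.6581*n^4 - 10.5527*n^3 + 23.5705*n^2 - 9.5771*n + 0.9694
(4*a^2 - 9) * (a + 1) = 4*a^3 + 4*a^2 - 9*a - 9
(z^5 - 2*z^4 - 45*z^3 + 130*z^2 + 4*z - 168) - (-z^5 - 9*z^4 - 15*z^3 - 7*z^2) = 2*z^5 + 7*z^4 - 30*z^3 + 137*z^2 + 4*z - 168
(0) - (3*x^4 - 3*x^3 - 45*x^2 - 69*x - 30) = -3*x^4 + 3*x^3 + 45*x^2 + 69*x + 30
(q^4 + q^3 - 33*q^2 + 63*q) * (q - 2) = q^5 - q^4 - 35*q^3 + 129*q^2 - 126*q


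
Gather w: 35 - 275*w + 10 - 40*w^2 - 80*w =-40*w^2 - 355*w + 45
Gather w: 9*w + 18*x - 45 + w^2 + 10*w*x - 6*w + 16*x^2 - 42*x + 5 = w^2 + w*(10*x + 3) + 16*x^2 - 24*x - 40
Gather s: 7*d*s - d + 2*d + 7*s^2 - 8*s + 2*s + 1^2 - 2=d + 7*s^2 + s*(7*d - 6) - 1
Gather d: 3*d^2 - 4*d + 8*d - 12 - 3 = 3*d^2 + 4*d - 15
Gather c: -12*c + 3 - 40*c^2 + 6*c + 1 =-40*c^2 - 6*c + 4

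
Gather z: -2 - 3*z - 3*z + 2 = -6*z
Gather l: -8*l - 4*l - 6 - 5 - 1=-12*l - 12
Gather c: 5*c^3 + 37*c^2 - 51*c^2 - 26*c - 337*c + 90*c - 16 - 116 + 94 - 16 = 5*c^3 - 14*c^2 - 273*c - 54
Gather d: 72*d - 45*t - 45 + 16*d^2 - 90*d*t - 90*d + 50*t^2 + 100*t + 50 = 16*d^2 + d*(-90*t - 18) + 50*t^2 + 55*t + 5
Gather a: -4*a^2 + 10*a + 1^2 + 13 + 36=-4*a^2 + 10*a + 50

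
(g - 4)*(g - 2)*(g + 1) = g^3 - 5*g^2 + 2*g + 8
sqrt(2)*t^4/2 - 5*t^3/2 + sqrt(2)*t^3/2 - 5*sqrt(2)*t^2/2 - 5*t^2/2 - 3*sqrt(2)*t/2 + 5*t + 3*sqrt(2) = (t - 1)*(t + 2)*(t - 3*sqrt(2))*(sqrt(2)*t/2 + 1/2)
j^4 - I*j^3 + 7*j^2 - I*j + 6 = (j - 3*I)*(j - I)*(j + I)*(j + 2*I)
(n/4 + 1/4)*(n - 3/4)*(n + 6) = n^3/4 + 25*n^2/16 + 3*n/16 - 9/8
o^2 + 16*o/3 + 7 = (o + 7/3)*(o + 3)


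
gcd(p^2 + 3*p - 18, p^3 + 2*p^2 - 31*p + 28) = 1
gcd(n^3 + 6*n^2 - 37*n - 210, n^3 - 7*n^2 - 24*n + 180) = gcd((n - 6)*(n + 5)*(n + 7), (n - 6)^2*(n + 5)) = n^2 - n - 30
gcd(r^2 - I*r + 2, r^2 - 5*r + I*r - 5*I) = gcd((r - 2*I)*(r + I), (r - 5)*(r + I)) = r + I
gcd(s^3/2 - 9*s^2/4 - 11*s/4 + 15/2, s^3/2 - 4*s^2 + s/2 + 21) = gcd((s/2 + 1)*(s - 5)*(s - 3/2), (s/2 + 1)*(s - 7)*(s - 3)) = s + 2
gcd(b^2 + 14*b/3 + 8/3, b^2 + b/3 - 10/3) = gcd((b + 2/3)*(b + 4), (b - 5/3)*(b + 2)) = 1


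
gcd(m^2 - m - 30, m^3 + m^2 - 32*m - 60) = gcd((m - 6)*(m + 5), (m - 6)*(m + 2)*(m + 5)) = m^2 - m - 30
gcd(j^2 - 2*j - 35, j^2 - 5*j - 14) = j - 7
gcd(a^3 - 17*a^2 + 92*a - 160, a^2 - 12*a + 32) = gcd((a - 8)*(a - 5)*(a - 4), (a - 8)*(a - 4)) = a^2 - 12*a + 32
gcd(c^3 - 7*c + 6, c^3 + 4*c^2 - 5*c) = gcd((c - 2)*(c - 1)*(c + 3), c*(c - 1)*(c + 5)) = c - 1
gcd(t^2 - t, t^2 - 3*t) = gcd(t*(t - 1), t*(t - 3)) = t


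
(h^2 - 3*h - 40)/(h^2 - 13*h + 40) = (h + 5)/(h - 5)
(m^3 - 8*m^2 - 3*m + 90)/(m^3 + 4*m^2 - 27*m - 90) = (m - 6)/(m + 6)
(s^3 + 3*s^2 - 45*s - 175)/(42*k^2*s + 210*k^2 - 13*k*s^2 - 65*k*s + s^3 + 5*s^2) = (s^2 - 2*s - 35)/(42*k^2 - 13*k*s + s^2)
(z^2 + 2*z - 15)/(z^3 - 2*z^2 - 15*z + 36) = (z + 5)/(z^2 + z - 12)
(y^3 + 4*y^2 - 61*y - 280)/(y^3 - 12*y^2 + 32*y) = (y^2 + 12*y + 35)/(y*(y - 4))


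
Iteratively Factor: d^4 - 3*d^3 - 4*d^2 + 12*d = (d - 2)*(d^3 - d^2 - 6*d) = d*(d - 2)*(d^2 - d - 6) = d*(d - 2)*(d + 2)*(d - 3)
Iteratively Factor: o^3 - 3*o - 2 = (o + 1)*(o^2 - o - 2) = (o + 1)^2*(o - 2)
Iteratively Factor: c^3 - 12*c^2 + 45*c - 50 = (c - 5)*(c^2 - 7*c + 10) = (c - 5)*(c - 2)*(c - 5)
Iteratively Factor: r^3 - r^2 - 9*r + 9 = (r - 1)*(r^2 - 9) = (r - 3)*(r - 1)*(r + 3)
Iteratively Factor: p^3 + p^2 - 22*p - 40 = (p + 2)*(p^2 - p - 20) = (p - 5)*(p + 2)*(p + 4)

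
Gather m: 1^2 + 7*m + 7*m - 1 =14*m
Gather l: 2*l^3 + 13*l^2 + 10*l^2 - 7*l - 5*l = 2*l^3 + 23*l^2 - 12*l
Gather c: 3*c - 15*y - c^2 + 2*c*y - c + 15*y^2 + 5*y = -c^2 + c*(2*y + 2) + 15*y^2 - 10*y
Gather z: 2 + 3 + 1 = 6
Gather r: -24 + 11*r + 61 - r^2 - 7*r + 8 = -r^2 + 4*r + 45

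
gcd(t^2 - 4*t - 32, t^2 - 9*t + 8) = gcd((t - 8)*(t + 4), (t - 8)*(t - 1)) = t - 8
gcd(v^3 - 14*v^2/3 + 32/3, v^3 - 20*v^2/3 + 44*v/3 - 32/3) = v - 2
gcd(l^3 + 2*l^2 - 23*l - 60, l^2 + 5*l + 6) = l + 3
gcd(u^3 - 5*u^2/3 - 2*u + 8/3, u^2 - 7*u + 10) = u - 2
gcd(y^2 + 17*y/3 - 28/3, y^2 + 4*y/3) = 1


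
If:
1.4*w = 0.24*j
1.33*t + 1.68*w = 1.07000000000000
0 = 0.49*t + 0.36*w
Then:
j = 8.88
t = -1.12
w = 1.52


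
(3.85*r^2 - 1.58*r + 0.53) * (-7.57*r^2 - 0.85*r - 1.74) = -29.1445*r^4 + 8.6881*r^3 - 9.3681*r^2 + 2.2987*r - 0.9222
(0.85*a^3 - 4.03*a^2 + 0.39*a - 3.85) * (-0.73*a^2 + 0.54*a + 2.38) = -0.6205*a^5 + 3.4009*a^4 - 0.4379*a^3 - 6.5703*a^2 - 1.1508*a - 9.163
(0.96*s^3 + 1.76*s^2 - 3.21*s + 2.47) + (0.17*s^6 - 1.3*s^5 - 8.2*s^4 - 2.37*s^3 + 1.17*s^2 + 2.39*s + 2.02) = 0.17*s^6 - 1.3*s^5 - 8.2*s^4 - 1.41*s^3 + 2.93*s^2 - 0.82*s + 4.49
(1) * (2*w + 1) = 2*w + 1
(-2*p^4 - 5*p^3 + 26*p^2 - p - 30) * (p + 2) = -2*p^5 - 9*p^4 + 16*p^3 + 51*p^2 - 32*p - 60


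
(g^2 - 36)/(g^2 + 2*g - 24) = (g - 6)/(g - 4)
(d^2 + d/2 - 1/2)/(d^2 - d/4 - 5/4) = 2*(2*d - 1)/(4*d - 5)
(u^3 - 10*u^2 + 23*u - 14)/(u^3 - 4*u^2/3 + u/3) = 3*(u^2 - 9*u + 14)/(u*(3*u - 1))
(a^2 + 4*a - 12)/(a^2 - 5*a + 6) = (a + 6)/(a - 3)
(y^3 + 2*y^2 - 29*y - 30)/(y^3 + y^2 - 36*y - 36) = (y - 5)/(y - 6)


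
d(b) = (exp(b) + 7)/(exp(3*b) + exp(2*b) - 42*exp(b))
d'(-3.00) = 3.35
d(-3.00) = -3.38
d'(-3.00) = 3.35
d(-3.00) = -3.38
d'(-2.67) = 2.41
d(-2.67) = -2.43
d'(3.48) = -0.00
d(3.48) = 0.00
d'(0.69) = 0.06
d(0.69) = -0.13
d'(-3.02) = 3.41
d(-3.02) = -3.44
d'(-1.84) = 1.05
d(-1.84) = -1.08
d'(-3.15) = 3.89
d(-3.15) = -3.92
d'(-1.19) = 0.55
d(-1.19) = -0.58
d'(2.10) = -0.27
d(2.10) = 0.06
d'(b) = (exp(b) + 7)*(-3*exp(3*b) - 2*exp(2*b) + 42*exp(b))/(exp(3*b) + exp(2*b) - 42*exp(b))^2 + exp(b)/(exp(3*b) + exp(2*b) - 42*exp(b))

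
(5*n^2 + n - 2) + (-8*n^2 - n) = -3*n^2 - 2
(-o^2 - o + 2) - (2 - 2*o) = -o^2 + o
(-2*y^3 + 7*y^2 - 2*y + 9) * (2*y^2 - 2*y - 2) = -4*y^5 + 18*y^4 - 14*y^3 + 8*y^2 - 14*y - 18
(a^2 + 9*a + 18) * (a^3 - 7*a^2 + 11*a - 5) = a^5 + 2*a^4 - 34*a^3 - 32*a^2 + 153*a - 90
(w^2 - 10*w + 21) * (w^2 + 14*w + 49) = w^4 + 4*w^3 - 70*w^2 - 196*w + 1029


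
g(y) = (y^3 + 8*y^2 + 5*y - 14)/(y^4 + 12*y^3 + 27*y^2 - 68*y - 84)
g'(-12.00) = -0.02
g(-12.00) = -0.14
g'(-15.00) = -0.00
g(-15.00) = -0.10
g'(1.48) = -0.65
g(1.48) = -0.17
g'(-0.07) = -0.21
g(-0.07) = 0.18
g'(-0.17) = -0.25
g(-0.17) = 0.20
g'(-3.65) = -0.15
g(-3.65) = 0.22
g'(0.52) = -0.15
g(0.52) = 0.08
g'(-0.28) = -0.31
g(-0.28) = 0.23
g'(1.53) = -0.79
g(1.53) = -0.21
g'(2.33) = -1.55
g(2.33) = 0.63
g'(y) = (3*y^2 + 16*y + 5)/(y^4 + 12*y^3 + 27*y^2 - 68*y - 84) + (-4*y^3 - 36*y^2 - 54*y + 68)*(y^3 + 8*y^2 + 5*y - 14)/(y^4 + 12*y^3 + 27*y^2 - 68*y - 84)^2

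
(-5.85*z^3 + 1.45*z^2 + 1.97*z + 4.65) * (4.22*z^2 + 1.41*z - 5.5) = -24.687*z^5 - 2.1295*z^4 + 42.5329*z^3 + 14.4257*z^2 - 4.2785*z - 25.575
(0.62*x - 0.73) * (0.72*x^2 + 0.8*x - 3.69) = 0.4464*x^3 - 0.0296*x^2 - 2.8718*x + 2.6937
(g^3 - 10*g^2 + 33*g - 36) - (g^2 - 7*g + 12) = g^3 - 11*g^2 + 40*g - 48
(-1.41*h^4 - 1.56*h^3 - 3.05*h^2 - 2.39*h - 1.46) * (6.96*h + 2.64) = -9.8136*h^5 - 14.58*h^4 - 25.3464*h^3 - 24.6864*h^2 - 16.4712*h - 3.8544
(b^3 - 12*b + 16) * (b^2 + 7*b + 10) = b^5 + 7*b^4 - 2*b^3 - 68*b^2 - 8*b + 160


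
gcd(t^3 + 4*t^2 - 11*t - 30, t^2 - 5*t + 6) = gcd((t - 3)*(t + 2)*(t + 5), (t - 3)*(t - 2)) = t - 3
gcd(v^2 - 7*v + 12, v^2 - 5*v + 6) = v - 3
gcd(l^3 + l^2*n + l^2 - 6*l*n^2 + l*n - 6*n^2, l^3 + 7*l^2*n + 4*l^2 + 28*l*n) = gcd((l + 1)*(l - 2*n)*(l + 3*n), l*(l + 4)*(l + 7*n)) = 1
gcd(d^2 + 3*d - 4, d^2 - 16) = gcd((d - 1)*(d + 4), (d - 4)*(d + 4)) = d + 4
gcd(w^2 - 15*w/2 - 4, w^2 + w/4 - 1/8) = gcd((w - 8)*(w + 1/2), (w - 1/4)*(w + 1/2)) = w + 1/2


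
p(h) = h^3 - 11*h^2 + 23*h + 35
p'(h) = 3*h^2 - 22*h + 23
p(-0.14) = 31.56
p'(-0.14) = 26.14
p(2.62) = 37.74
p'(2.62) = -14.05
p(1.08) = 48.27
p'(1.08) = 2.74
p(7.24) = 4.43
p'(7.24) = 20.97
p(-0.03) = 34.30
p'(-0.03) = 23.66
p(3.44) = 24.66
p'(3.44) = -17.18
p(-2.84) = -141.95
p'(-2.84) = 109.68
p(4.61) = 5.23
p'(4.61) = -14.66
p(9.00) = 80.00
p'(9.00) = 68.00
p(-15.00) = -6160.00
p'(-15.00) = 1028.00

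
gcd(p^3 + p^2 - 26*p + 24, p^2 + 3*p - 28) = p - 4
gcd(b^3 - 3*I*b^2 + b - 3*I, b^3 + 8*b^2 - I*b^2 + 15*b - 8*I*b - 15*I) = b - I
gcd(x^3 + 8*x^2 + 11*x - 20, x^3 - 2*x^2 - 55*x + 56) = x - 1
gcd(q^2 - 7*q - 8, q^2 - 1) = q + 1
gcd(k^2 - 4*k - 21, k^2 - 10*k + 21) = k - 7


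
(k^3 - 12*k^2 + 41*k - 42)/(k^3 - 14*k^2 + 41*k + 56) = (k^2 - 5*k + 6)/(k^2 - 7*k - 8)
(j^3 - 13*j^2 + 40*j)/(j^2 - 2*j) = (j^2 - 13*j + 40)/(j - 2)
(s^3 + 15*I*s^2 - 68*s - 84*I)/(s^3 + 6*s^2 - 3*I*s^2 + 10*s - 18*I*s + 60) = (s^2 + 13*I*s - 42)/(s^2 + s*(6 - 5*I) - 30*I)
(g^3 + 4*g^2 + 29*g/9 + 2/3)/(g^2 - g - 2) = (g^3 + 4*g^2 + 29*g/9 + 2/3)/(g^2 - g - 2)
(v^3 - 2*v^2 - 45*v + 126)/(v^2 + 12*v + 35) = (v^2 - 9*v + 18)/(v + 5)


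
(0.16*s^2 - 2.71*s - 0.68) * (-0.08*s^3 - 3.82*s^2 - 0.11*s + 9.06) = -0.0128*s^5 - 0.3944*s^4 + 10.389*s^3 + 4.3453*s^2 - 24.4778*s - 6.1608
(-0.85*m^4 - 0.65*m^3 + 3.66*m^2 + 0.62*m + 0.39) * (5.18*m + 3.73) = -4.403*m^5 - 6.5375*m^4 + 16.5343*m^3 + 16.8634*m^2 + 4.3328*m + 1.4547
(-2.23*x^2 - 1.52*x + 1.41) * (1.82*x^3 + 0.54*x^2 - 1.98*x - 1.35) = -4.0586*x^5 - 3.9706*x^4 + 6.1608*x^3 + 6.7815*x^2 - 0.7398*x - 1.9035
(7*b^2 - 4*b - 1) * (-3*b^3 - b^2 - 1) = -21*b^5 + 5*b^4 + 7*b^3 - 6*b^2 + 4*b + 1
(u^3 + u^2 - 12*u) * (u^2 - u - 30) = u^5 - 43*u^3 - 18*u^2 + 360*u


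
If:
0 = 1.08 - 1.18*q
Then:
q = 0.92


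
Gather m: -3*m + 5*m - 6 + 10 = 2*m + 4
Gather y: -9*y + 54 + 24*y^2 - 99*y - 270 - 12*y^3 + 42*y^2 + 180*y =-12*y^3 + 66*y^2 + 72*y - 216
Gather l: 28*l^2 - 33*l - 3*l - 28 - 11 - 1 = 28*l^2 - 36*l - 40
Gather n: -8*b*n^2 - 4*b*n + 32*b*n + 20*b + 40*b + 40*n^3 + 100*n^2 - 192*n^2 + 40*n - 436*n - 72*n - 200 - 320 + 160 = 60*b + 40*n^3 + n^2*(-8*b - 92) + n*(28*b - 468) - 360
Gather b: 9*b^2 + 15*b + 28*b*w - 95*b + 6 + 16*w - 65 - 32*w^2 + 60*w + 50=9*b^2 + b*(28*w - 80) - 32*w^2 + 76*w - 9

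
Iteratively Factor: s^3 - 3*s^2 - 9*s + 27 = (s + 3)*(s^2 - 6*s + 9) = (s - 3)*(s + 3)*(s - 3)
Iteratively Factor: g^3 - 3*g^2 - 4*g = (g - 4)*(g^2 + g) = (g - 4)*(g + 1)*(g)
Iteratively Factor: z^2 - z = (z)*(z - 1)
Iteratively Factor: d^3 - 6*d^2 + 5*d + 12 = (d - 3)*(d^2 - 3*d - 4) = (d - 4)*(d - 3)*(d + 1)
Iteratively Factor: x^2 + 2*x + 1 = (x + 1)*(x + 1)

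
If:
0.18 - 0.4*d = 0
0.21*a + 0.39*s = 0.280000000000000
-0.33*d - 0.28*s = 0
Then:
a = 2.32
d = 0.45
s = -0.53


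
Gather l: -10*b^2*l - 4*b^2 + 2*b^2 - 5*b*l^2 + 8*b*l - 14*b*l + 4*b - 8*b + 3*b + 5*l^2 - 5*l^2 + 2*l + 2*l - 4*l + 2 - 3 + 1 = -2*b^2 - 5*b*l^2 - b + l*(-10*b^2 - 6*b)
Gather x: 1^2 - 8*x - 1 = -8*x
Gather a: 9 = 9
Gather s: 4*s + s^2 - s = s^2 + 3*s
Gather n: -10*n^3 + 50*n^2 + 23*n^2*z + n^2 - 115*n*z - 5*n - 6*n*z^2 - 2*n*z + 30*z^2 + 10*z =-10*n^3 + n^2*(23*z + 51) + n*(-6*z^2 - 117*z - 5) + 30*z^2 + 10*z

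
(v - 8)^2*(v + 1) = v^3 - 15*v^2 + 48*v + 64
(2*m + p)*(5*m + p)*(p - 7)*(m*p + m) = 10*m^3*p^2 - 60*m^3*p - 70*m^3 + 7*m^2*p^3 - 42*m^2*p^2 - 49*m^2*p + m*p^4 - 6*m*p^3 - 7*m*p^2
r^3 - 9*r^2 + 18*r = r*(r - 6)*(r - 3)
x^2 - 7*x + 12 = (x - 4)*(x - 3)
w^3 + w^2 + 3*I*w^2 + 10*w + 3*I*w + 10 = (w + 1)*(w - 2*I)*(w + 5*I)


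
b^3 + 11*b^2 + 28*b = b*(b + 4)*(b + 7)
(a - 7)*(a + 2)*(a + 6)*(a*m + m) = a^4*m + 2*a^3*m - 43*a^2*m - 128*a*m - 84*m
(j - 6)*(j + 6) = j^2 - 36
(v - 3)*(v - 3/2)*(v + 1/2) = v^3 - 4*v^2 + 9*v/4 + 9/4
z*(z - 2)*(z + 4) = z^3 + 2*z^2 - 8*z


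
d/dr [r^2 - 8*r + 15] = 2*r - 8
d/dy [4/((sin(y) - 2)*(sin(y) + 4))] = -8*(sin(y) + 1)*cos(y)/((sin(y) - 2)^2*(sin(y) + 4)^2)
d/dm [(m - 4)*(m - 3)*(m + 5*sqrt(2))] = 3*m^2 - 14*m + 10*sqrt(2)*m - 35*sqrt(2) + 12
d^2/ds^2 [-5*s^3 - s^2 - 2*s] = -30*s - 2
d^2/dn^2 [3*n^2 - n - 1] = 6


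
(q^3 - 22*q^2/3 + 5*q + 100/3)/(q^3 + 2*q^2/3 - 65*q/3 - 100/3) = (q - 4)/(q + 4)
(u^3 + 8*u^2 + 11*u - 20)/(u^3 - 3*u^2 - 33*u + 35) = (u + 4)/(u - 7)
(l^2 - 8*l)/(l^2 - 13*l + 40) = l/(l - 5)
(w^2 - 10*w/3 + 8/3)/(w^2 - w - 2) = (w - 4/3)/(w + 1)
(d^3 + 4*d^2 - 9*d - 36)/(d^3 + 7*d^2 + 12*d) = (d - 3)/d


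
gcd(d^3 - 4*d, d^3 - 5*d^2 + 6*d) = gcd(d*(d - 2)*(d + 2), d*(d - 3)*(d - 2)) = d^2 - 2*d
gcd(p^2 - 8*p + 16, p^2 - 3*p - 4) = p - 4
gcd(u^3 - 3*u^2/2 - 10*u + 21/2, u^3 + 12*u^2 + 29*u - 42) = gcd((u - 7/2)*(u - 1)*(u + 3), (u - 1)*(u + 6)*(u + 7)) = u - 1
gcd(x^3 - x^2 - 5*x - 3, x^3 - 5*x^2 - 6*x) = x + 1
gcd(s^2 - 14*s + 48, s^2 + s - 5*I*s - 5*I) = 1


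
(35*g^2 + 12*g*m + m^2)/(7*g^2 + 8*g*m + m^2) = (5*g + m)/(g + m)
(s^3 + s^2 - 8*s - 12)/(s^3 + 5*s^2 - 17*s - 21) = (s^2 + 4*s + 4)/(s^2 + 8*s + 7)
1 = 1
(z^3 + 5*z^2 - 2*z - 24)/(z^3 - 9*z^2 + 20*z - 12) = (z^2 + 7*z + 12)/(z^2 - 7*z + 6)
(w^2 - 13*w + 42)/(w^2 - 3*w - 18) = (w - 7)/(w + 3)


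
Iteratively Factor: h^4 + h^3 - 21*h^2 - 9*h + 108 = (h + 3)*(h^3 - 2*h^2 - 15*h + 36) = (h + 3)*(h + 4)*(h^2 - 6*h + 9) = (h - 3)*(h + 3)*(h + 4)*(h - 3)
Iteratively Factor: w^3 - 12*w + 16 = (w - 2)*(w^2 + 2*w - 8) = (w - 2)^2*(w + 4)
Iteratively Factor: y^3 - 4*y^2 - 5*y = (y - 5)*(y^2 + y) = y*(y - 5)*(y + 1)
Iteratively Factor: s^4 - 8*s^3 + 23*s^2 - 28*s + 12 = (s - 2)*(s^3 - 6*s^2 + 11*s - 6) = (s - 2)*(s - 1)*(s^2 - 5*s + 6) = (s - 2)^2*(s - 1)*(s - 3)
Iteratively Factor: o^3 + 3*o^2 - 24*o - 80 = (o + 4)*(o^2 - o - 20) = (o - 5)*(o + 4)*(o + 4)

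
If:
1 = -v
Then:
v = -1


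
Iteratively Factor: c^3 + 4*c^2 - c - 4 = (c + 1)*(c^2 + 3*c - 4) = (c + 1)*(c + 4)*(c - 1)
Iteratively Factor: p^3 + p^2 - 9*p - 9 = (p + 3)*(p^2 - 2*p - 3) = (p - 3)*(p + 3)*(p + 1)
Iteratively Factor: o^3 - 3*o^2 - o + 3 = (o - 1)*(o^2 - 2*o - 3) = (o - 1)*(o + 1)*(o - 3)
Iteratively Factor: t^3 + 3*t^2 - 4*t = (t)*(t^2 + 3*t - 4) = t*(t - 1)*(t + 4)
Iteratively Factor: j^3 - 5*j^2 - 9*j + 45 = (j - 5)*(j^2 - 9) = (j - 5)*(j - 3)*(j + 3)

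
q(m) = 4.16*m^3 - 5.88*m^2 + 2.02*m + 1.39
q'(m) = 12.48*m^2 - 11.76*m + 2.02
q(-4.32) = -452.46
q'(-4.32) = 285.73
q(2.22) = 22.41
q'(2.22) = 37.42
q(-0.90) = -8.22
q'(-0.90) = 22.71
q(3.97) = 177.03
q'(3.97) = 152.03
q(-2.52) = -107.61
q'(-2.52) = 110.91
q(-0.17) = 0.86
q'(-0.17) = 4.38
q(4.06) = 191.07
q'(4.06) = 159.99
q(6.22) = 787.54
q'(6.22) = 411.70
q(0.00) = 1.39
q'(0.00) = 2.02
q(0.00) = 1.39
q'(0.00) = 2.02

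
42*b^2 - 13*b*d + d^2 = (-7*b + d)*(-6*b + d)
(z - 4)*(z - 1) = z^2 - 5*z + 4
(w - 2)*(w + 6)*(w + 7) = w^3 + 11*w^2 + 16*w - 84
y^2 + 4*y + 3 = (y + 1)*(y + 3)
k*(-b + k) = -b*k + k^2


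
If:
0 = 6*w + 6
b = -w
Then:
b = 1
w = -1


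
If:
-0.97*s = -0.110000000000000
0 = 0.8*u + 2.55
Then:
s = 0.11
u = -3.19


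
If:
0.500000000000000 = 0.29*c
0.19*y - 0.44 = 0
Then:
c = 1.72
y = 2.32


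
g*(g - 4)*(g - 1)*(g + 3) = g^4 - 2*g^3 - 11*g^2 + 12*g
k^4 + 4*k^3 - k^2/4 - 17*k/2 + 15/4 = (k - 1)*(k - 1/2)*(k + 5/2)*(k + 3)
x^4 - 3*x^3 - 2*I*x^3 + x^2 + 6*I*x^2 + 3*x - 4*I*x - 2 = (x - 2)*(x - 1)*(x - I)^2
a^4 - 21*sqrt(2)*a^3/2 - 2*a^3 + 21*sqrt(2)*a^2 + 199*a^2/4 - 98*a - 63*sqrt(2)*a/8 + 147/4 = (a - 3/2)*(a - 1/2)*(a - 7*sqrt(2))*(a - 7*sqrt(2)/2)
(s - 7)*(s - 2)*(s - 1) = s^3 - 10*s^2 + 23*s - 14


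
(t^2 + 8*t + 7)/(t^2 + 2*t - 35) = (t + 1)/(t - 5)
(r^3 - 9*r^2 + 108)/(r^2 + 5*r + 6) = (r^2 - 12*r + 36)/(r + 2)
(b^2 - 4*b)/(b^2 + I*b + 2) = b*(b - 4)/(b^2 + I*b + 2)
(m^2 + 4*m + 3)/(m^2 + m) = (m + 3)/m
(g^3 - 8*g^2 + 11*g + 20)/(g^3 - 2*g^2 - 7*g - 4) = (g - 5)/(g + 1)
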